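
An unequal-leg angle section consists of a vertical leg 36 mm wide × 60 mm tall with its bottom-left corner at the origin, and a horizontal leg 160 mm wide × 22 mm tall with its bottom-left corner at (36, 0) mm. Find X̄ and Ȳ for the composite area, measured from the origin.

vertical leg: A = 36 × 60 = 2160.00, centroid at (18.00, 30.00).
horizontal leg: A = 160 × 22 = 3520.00, centroid at (116.00, 11.00).
ΣA = 5680.00 mm²
ΣAX̄ = (2160.00)(18.00) + (3520.00)(116.00) = 447200.00 mm³
ΣAȲ = (2160.00)(30.00) + (3520.00)(11.00) = 103520.00 mm³
X̄ = 447200.00 / 5680.00 = 78.73 mm
Ȳ = 103520.00 / 5680.00 = 18.23 mm

X̄ = 78.73 mm, Ȳ = 18.23 mm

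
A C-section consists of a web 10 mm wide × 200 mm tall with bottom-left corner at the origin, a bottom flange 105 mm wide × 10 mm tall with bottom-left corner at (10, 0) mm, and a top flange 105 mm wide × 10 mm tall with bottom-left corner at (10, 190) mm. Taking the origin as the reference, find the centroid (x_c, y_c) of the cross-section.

Part | A | x̄ᵢ | ȳᵢ | A·x̄ᵢ | A·ȳᵢ
web | 2000.00 | 5.00 | 100.00 | 10000.00 | 200000.00
bottom flange | 1050.00 | 62.50 | 5.00 | 65625.00 | 5250.00
top flange | 1050.00 | 62.50 | 195.00 | 65625.00 | 204750.00
Σ | 4100.00 |  |  | 141250.00 | 410000.00
x_c = 141250.00 / 4100.00 = 34.45 mm
y_c = 410000.00 / 4100.00 = 100.00 mm

x_c = 34.45 mm, y_c = 100.00 mm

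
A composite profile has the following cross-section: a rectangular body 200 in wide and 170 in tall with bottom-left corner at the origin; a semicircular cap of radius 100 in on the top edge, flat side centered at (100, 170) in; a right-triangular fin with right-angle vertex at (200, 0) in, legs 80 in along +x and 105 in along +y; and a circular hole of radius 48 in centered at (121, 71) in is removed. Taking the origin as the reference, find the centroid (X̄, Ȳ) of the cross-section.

X̄ = 108.14 in, Ȳ = 125.57 in

rectangular body: A = 200 × 170 = 34000.00, centroid at (100.00, 85.00).
semicircular top: A = ½π·100² = 15707.96, centroid at (100.00, 212.44).
triangular fin: A = ½·80·105 = 4200.00, centroid at (226.67, 35.00).
hole: A = −π·48² = -7238.23, centroid at (121.00, 71.00).
ΣA = 46669.73 in², ΣAX̄ = 5046970.56 in³, ΣAȲ = 5860106.13 in³.
X̄ = 5046970.56/46669.73 = 108.14 in; Ȳ = 5860106.13/46669.73 = 125.57 in.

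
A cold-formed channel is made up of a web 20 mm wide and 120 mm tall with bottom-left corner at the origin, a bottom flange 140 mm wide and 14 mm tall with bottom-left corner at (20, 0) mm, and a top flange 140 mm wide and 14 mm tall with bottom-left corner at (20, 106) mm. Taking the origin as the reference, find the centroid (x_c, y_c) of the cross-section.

x_c = 59.62 mm, y_c = 60.00 mm

web: A = 20 × 120 = 2400.00, centroid at (10.00, 60.00).
bottom flange: A = 140 × 14 = 1960.00, centroid at (90.00, 7.00).
top flange: A = 140 × 14 = 1960.00, centroid at (90.00, 113.00).
ΣA = 6320.00 mm²
ΣAx_c = (2400.00)(10.00) + (1960.00)(90.00) + (1960.00)(90.00) = 376800.00 mm³
ΣAy_c = (2400.00)(60.00) + (1960.00)(7.00) + (1960.00)(113.00) = 379200.00 mm³
x_c = 376800.00 / 6320.00 = 59.62 mm
y_c = 379200.00 / 6320.00 = 60.00 mm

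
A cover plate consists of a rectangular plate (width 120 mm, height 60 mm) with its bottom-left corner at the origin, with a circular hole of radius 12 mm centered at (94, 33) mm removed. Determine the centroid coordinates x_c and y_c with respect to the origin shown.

x_c = 57.72 mm, y_c = 29.80 mm

Part | A | x̄ᵢ | ȳᵢ | A·x̄ᵢ | A·ȳᵢ
plate | 7200.00 | 60.00 | 30.00 | 432000.00 | 216000.00
hole | -452.39 | 94.00 | 33.00 | -42524.60 | -14928.85
Σ | 6747.61 |  |  | 389475.40 | 201071.15
x_c = 389475.40 / 6747.61 = 57.72 mm
y_c = 201071.15 / 6747.61 = 29.80 mm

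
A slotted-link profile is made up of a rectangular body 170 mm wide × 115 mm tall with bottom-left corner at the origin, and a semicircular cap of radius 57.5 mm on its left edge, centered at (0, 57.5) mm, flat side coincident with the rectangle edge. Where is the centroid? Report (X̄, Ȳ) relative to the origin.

X̄ = 62.04 mm, Ȳ = 57.50 mm

Part | A | x̄ᵢ | ȳᵢ | A·x̄ᵢ | A·ȳᵢ
rectangular body | 19550.00 | 85.00 | 57.50 | 1661750.00 | 1124125.00
semicircular end | 5193.45 | -24.40 | 57.50 | -126739.58 | 298623.11
Σ | 24743.45 |  |  | 1535010.42 | 1422748.11
X̄ = 1535010.42 / 24743.45 = 62.04 mm
Ȳ = 1422748.11 / 24743.45 = 57.50 mm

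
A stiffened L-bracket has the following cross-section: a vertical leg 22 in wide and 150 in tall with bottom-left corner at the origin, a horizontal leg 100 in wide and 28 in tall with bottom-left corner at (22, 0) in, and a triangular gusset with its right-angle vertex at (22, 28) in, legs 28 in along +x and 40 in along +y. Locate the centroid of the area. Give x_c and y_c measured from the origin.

vertical leg: A = 22 × 150 = 3300.00, centroid at (11.00, 75.00).
horizontal leg: A = 100 × 28 = 2800.00, centroid at (72.00, 14.00).
gusset: A = ½·28·40 = 560.00, centroid at (31.33, 41.33).
ΣA = 6660.00 in²
ΣAx_c = (3300.00)(11.00) + (2800.00)(72.00) + (560.00)(31.33) = 255446.67 in³
ΣAy_c = (3300.00)(75.00) + (2800.00)(14.00) + (560.00)(41.33) = 309846.67 in³
x_c = 255446.67 / 6660.00 = 38.36 in
y_c = 309846.67 / 6660.00 = 46.52 in

x_c = 38.36 in, y_c = 46.52 in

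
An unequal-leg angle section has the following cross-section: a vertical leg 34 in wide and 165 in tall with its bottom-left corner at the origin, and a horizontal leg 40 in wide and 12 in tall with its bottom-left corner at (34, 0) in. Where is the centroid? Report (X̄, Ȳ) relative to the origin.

vertical leg: A = 34 × 165 = 5610.00, centroid at (17.00, 82.50).
horizontal leg: A = 40 × 12 = 480.00, centroid at (54.00, 6.00).
ΣA = 6090.00 in²
ΣAX̄ = (5610.00)(17.00) + (480.00)(54.00) = 121290.00 in³
ΣAȲ = (5610.00)(82.50) + (480.00)(6.00) = 465705.00 in³
X̄ = 121290.00 / 6090.00 = 19.92 in
Ȳ = 465705.00 / 6090.00 = 76.47 in

X̄ = 19.92 in, Ȳ = 76.47 in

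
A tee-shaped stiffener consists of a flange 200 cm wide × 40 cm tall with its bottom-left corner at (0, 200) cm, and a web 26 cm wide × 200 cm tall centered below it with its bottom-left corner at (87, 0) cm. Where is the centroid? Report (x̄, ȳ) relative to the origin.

web: A = 26 × 200 = 5200.00, centroid at (100.00, 100.00).
flange: A = 200 × 40 = 8000.00, centroid at (100.00, 220.00).
ΣA = 13200.00 cm², ΣAx̄ = 1320000.00 cm³, ΣAȳ = 2280000.00 cm³.
x̄ = 1320000.00/13200.00 = 100.00 cm; ȳ = 2280000.00/13200.00 = 172.73 cm.

x̄ = 100.00 cm, ȳ = 172.73 cm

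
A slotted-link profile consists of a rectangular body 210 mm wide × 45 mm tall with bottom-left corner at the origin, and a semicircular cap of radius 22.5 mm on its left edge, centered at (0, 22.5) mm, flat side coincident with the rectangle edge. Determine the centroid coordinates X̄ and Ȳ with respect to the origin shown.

Part | A | x̄ᵢ | ȳᵢ | A·x̄ᵢ | A·ȳᵢ
rectangular body | 9450.00 | 105.00 | 22.50 | 992250.00 | 212625.00
semicircular end | 795.22 | -9.55 | 22.50 | -7593.75 | 17892.35
Σ | 10245.22 |  |  | 984656.25 | 230517.35
X̄ = 984656.25 / 10245.22 = 96.11 mm
Ȳ = 230517.35 / 10245.22 = 22.50 mm

X̄ = 96.11 mm, Ȳ = 22.50 mm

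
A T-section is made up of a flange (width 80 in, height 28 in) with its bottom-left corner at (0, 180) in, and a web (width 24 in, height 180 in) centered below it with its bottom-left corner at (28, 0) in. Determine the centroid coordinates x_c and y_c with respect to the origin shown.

x_c = 40.00 in, y_c = 125.51 in

web: A = 24 × 180 = 4320.00, centroid at (40.00, 90.00).
flange: A = 80 × 28 = 2240.00, centroid at (40.00, 194.00).
ΣA = 6560.00 in²
ΣAx_c = (4320.00)(40.00) + (2240.00)(40.00) = 262400.00 in³
ΣAy_c = (4320.00)(90.00) + (2240.00)(194.00) = 823360.00 in³
x_c = 262400.00 / 6560.00 = 40.00 in
y_c = 823360.00 / 6560.00 = 125.51 in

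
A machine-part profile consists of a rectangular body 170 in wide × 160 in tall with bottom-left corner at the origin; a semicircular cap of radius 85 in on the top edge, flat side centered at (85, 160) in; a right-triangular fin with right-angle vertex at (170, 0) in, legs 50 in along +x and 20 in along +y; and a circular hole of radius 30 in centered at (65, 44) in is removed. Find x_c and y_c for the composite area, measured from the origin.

x_c = 87.96 in, y_c = 118.17 in

Part | A | x̄ᵢ | ȳᵢ | A·x̄ᵢ | A·ȳᵢ
rectangular body | 27200.00 | 85.00 | 80.00 | 2312000.00 | 2176000.00
semicircular top | 11349.00 | 85.00 | 196.08 | 964665.29 | 2225257.22
triangular fin | 500.00 | 186.67 | 6.67 | 93333.33 | 3333.33
hole | -2827.43 | 65.00 | 44.00 | -183783.17 | -124407.07
Σ | 36221.57 |  |  | 3186215.46 | 4280183.48
x_c = 3186215.46 / 36221.57 = 87.96 in
y_c = 4280183.48 / 36221.57 = 118.17 in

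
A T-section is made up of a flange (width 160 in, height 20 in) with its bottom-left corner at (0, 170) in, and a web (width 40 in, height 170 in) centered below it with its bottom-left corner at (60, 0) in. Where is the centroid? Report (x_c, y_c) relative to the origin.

x_c = 80.00 in, y_c = 115.40 in

web: A = 40 × 170 = 6800.00, centroid at (80.00, 85.00).
flange: A = 160 × 20 = 3200.00, centroid at (80.00, 180.00).
ΣA = 10000.00 in², ΣAx_c = 800000.00 in³, ΣAy_c = 1154000.00 in³.
x_c = 800000.00/10000.00 = 80.00 in; y_c = 1154000.00/10000.00 = 115.40 in.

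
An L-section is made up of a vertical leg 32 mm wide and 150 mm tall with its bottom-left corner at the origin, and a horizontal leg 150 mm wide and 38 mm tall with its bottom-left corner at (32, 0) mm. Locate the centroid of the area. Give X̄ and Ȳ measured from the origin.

X̄ = 65.40 mm, Ȳ = 44.60 mm

Part | A | x̄ᵢ | ȳᵢ | A·x̄ᵢ | A·ȳᵢ
vertical leg | 4800.00 | 16.00 | 75.00 | 76800.00 | 360000.00
horizontal leg | 5700.00 | 107.00 | 19.00 | 609900.00 | 108300.00
Σ | 10500.00 |  |  | 686700.00 | 468300.00
X̄ = 686700.00 / 10500.00 = 65.40 mm
Ȳ = 468300.00 / 10500.00 = 44.60 mm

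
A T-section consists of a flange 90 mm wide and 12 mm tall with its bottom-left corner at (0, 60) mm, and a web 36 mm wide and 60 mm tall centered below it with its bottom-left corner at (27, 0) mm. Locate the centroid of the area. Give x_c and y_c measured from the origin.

web: A = 36 × 60 = 2160.00, centroid at (45.00, 30.00).
flange: A = 90 × 12 = 1080.00, centroid at (45.00, 66.00).
ΣA = 3240.00 mm², ΣAx_c = 145800.00 mm³, ΣAy_c = 136080.00 mm³.
x_c = 145800.00/3240.00 = 45.00 mm; y_c = 136080.00/3240.00 = 42.00 mm.

x_c = 45.00 mm, y_c = 42.00 mm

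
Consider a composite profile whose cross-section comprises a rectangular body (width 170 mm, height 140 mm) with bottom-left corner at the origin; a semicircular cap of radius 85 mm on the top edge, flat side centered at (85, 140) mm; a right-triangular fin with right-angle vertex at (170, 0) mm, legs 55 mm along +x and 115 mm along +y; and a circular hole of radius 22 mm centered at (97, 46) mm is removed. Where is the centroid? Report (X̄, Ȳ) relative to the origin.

X̄ = 93.39 mm, Ȳ = 100.99 mm

Part | A | x̄ᵢ | ȳᵢ | A·x̄ᵢ | A·ȳᵢ
rectangular body | 23800.00 | 85.00 | 70.00 | 2023000.00 | 1666000.00
semicircular top | 11349.00 | 85.00 | 176.08 | 964665.29 | 1998277.15
triangular fin | 3162.50 | 188.33 | 38.33 | 595604.17 | 121229.17
hole | -1520.53 | 97.00 | 46.00 | -147491.49 | -69944.42
Σ | 36790.97 |  |  | 3435777.97 | 3715561.90
X̄ = 3435777.97 / 36790.97 = 93.39 mm
Ȳ = 3715561.90 / 36790.97 = 100.99 mm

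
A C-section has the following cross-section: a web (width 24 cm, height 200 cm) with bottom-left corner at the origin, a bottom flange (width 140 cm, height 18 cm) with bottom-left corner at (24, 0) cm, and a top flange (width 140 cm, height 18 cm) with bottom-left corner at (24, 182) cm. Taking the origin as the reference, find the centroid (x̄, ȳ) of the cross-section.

x̄ = 54.00 cm, ȳ = 100.00 cm

web: A = 24 × 200 = 4800.00, centroid at (12.00, 100.00).
bottom flange: A = 140 × 18 = 2520.00, centroid at (94.00, 9.00).
top flange: A = 140 × 18 = 2520.00, centroid at (94.00, 191.00).
ΣA = 9840.00 cm², ΣAx̄ = 531360.00 cm³, ΣAȳ = 984000.00 cm³.
x̄ = 531360.00/9840.00 = 54.00 cm; ȳ = 984000.00/9840.00 = 100.00 cm.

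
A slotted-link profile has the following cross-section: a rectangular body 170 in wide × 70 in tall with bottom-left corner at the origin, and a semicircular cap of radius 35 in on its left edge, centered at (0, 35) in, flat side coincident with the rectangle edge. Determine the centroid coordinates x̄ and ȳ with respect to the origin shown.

rectangular body: A = 170 × 70 = 11900.00, centroid at (85.00, 35.00).
semicircular end: A = ½π·35² = 1924.23, centroid at (-14.85, 35.00).
ΣA = 13824.23 in², ΣAx̄ = 982916.67 in³, ΣAȳ = 483847.89 in³.
x̄ = 982916.67/13824.23 = 71.10 in; ȳ = 483847.89/13824.23 = 35.00 in.

x̄ = 71.10 in, ȳ = 35.00 in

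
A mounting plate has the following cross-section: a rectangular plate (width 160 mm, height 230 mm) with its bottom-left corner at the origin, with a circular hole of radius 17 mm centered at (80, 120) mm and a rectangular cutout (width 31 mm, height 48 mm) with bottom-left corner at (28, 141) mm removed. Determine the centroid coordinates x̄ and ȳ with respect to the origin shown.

x̄ = 81.58 mm, ȳ = 112.71 mm

plate: A = 160 × 230 = 36800.00, centroid at (80.00, 115.00).
hole 1: A = −π·17² = -907.92, centroid at (80.00, 120.00).
hole 2: A = −(31 × 48) = -1488.00, centroid at (43.50, 165.00).
ΣA = 34404.08 mm², ΣAx̄ = 2806638.38 mm³, ΣAȳ = 3877529.57 mm³.
x̄ = 2806638.38/34404.08 = 81.58 mm; ȳ = 3877529.57/34404.08 = 112.71 mm.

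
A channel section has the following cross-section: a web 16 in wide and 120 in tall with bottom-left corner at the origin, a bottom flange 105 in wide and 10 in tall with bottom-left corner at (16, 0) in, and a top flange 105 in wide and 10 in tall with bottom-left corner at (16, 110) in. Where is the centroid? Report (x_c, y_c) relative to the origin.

x_c = 39.60 in, y_c = 60.00 in

Part | A | x̄ᵢ | ȳᵢ | A·x̄ᵢ | A·ȳᵢ
web | 1920.00 | 8.00 | 60.00 | 15360.00 | 115200.00
bottom flange | 1050.00 | 68.50 | 5.00 | 71925.00 | 5250.00
top flange | 1050.00 | 68.50 | 115.00 | 71925.00 | 120750.00
Σ | 4020.00 |  |  | 159210.00 | 241200.00
x_c = 159210.00 / 4020.00 = 39.60 in
y_c = 241200.00 / 4020.00 = 60.00 in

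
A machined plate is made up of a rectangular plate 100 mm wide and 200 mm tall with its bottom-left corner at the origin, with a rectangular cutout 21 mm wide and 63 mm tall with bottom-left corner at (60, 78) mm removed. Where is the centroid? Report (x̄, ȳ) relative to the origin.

x̄ = 48.55 mm, ȳ = 99.33 mm

Part | A | x̄ᵢ | ȳᵢ | A·x̄ᵢ | A·ȳᵢ
plate | 20000.00 | 50.00 | 100.00 | 1000000.00 | 2000000.00
hole | -1323.00 | 70.50 | 109.50 | -93271.50 | -144868.50
Σ | 18677.00 |  |  | 906728.50 | 1855131.50
x̄ = 906728.50 / 18677.00 = 48.55 mm
ȳ = 1855131.50 / 18677.00 = 99.33 mm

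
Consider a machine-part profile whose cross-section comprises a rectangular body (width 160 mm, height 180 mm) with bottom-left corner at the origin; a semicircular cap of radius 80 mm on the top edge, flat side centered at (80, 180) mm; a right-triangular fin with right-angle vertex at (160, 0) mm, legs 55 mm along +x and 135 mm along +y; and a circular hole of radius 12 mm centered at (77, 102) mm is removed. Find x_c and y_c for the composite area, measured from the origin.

rectangular body: A = 160 × 180 = 28800.00, centroid at (80.00, 90.00).
semicircular top: A = ½π·80² = 10053.10, centroid at (80.00, 213.95).
triangular fin: A = ½·55·135 = 3712.50, centroid at (178.33, 45.00).
hole: A = −π·12² = -452.39, centroid at (77.00, 102.00).
ΣA = 42113.21 mm²
ΣAx_c = (28800.00)(80.00) + (10053.10)(80.00) + (3712.50)(178.33) + (-452.39)(77.00) = 3735476.24 mm³
ΣAy_c = (28800.00)(90.00) + (10053.10)(213.95) + (3712.50)(45.00) + (-452.39)(102.00) = 4863809.49 mm³
x_c = 3735476.24 / 42113.21 = 88.70 mm
y_c = 4863809.49 / 42113.21 = 115.49 mm

x_c = 88.70 mm, y_c = 115.49 mm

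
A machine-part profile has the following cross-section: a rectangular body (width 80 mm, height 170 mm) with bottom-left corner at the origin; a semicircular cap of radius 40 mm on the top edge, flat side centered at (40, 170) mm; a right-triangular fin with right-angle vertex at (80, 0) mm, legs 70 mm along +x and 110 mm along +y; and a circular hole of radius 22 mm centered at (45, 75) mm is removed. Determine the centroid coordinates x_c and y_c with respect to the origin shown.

x_c = 52.81 mm, y_c = 89.63 mm

rectangular body: A = 80 × 170 = 13600.00, centroid at (40.00, 85.00).
semicircular top: A = ½π·40² = 2513.27, centroid at (40.00, 186.98).
triangular fin: A = ½·70·110 = 3850.00, centroid at (103.33, 36.67).
hole: A = −π·22² = -1520.53, centroid at (45.00, 75.00).
ΣA = 18442.74 mm²
ΣAx_c = (13600.00)(40.00) + (2513.27)(40.00) + (3850.00)(103.33) + (-1520.53)(45.00) = 973940.41 mm³
ΣAy_c = (13600.00)(85.00) + (2513.27)(186.98) + (3850.00)(36.67) + (-1520.53)(75.00) = 1653050.12 mm³
x_c = 973940.41 / 18442.74 = 52.81 mm
y_c = 1653050.12 / 18442.74 = 89.63 mm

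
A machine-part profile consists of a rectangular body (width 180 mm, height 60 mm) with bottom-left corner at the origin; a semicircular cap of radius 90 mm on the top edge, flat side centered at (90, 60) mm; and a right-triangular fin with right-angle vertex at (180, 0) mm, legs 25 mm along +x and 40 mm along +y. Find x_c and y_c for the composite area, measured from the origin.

x_c = 92.05 mm, y_c = 65.77 mm

rectangular body: A = 180 × 60 = 10800.00, centroid at (90.00, 30.00).
semicircular top: A = ½π·90² = 12723.45, centroid at (90.00, 98.20).
triangular fin: A = ½·25·40 = 500.00, centroid at (188.33, 13.33).
ΣA = 24023.45 mm², ΣAx_c = 2211277.19 mm³, ΣAy_c = 1580073.68 mm³.
x_c = 2211277.19/24023.45 = 92.05 mm; y_c = 1580073.68/24023.45 = 65.77 mm.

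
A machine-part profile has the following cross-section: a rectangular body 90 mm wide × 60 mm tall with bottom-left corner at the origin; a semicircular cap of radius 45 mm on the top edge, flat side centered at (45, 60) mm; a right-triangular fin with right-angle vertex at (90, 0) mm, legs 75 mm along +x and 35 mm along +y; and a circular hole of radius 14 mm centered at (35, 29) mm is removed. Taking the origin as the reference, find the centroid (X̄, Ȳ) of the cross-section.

X̄ = 55.57 mm, Ȳ = 44.31 mm

Part | A | x̄ᵢ | ȳᵢ | A·x̄ᵢ | A·ȳᵢ
rectangular body | 5400.00 | 45.00 | 30.00 | 243000.00 | 162000.00
semicircular top | 3180.86 | 45.00 | 79.10 | 143138.82 | 251601.75
triangular fin | 1312.50 | 115.00 | 11.67 | 150937.50 | 15312.50
hole | -615.75 | 35.00 | 29.00 | -21551.33 | -17856.81
Σ | 9277.61 |  |  | 515524.99 | 411057.44
X̄ = 515524.99 / 9277.61 = 55.57 mm
Ȳ = 411057.44 / 9277.61 = 44.31 mm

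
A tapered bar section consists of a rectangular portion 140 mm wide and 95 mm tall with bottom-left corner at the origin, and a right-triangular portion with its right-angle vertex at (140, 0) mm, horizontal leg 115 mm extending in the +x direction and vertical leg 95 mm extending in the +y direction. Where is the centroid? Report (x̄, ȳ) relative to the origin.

rectangular portion: A = 140 × 95 = 13300.00, centroid at (70.00, 47.50).
triangular portion: A = ½·115·95 = 5462.50, centroid at (178.33, 31.67).
ΣA = 18762.50 mm², ΣAx̄ = 1905145.83 mm³, ΣAȳ = 804729.17 mm³.
x̄ = 1905145.83/18762.50 = 101.54 mm; ȳ = 804729.17/18762.50 = 42.89 mm.

x̄ = 101.54 mm, ȳ = 42.89 mm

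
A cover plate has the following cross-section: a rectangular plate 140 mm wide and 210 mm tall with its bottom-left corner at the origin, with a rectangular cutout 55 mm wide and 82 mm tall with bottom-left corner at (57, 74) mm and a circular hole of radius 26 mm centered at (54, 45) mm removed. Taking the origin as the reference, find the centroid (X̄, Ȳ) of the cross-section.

plate: A = 140 × 210 = 29400.00, centroid at (70.00, 105.00).
hole 1: A = −(55 × 82) = -4510.00, centroid at (84.50, 115.00).
hole 2: A = −π·26² = -2123.72, centroid at (54.00, 45.00).
ΣA = 22766.28 mm², ΣAX̄ = 1562224.30 mm³, ΣAȲ = 2472782.75 mm³.
X̄ = 1562224.30/22766.28 = 68.62 mm; Ȳ = 2472782.75/22766.28 = 108.62 mm.

X̄ = 68.62 mm, Ȳ = 108.62 mm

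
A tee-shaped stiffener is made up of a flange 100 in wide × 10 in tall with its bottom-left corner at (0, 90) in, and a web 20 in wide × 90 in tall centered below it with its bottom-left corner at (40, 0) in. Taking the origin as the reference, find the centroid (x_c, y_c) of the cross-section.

x_c = 50.00 in, y_c = 62.86 in

web: A = 20 × 90 = 1800.00, centroid at (50.00, 45.00).
flange: A = 100 × 10 = 1000.00, centroid at (50.00, 95.00).
ΣA = 2800.00 in², ΣAx_c = 140000.00 in³, ΣAy_c = 176000.00 in³.
x_c = 140000.00/2800.00 = 50.00 in; y_c = 176000.00/2800.00 = 62.86 in.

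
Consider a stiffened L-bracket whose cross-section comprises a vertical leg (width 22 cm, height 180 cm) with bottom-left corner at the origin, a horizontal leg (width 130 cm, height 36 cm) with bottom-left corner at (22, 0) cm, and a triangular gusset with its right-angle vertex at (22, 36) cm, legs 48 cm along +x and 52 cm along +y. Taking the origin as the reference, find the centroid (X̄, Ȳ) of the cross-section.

X̄ = 50.38 cm, Ȳ = 51.29 cm

vertical leg: A = 22 × 180 = 3960.00, centroid at (11.00, 90.00).
horizontal leg: A = 130 × 36 = 4680.00, centroid at (87.00, 18.00).
gusset: A = ½·48·52 = 1248.00, centroid at (38.00, 53.33).
ΣA = 9888.00 cm²
ΣAX̄ = (3960.00)(11.00) + (4680.00)(87.00) + (1248.00)(38.00) = 498144.00 cm³
ΣAȲ = (3960.00)(90.00) + (4680.00)(18.00) + (1248.00)(53.33) = 507200.00 cm³
X̄ = 498144.00 / 9888.00 = 50.38 cm
Ȳ = 507200.00 / 9888.00 = 51.29 cm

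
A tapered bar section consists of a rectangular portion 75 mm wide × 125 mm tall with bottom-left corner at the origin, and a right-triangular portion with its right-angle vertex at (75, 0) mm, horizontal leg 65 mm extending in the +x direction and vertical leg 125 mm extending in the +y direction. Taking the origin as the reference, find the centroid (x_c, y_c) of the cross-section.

x_c = 55.39 mm, y_c = 56.20 mm

rectangular portion: A = 75 × 125 = 9375.00, centroid at (37.50, 62.50).
triangular portion: A = ½·65·125 = 4062.50, centroid at (96.67, 41.67).
ΣA = 13437.50 mm²
ΣAx_c = (9375.00)(37.50) + (4062.50)(96.67) = 744270.83 mm³
ΣAy_c = (9375.00)(62.50) + (4062.50)(41.67) = 755208.33 mm³
x_c = 744270.83 / 13437.50 = 55.39 mm
y_c = 755208.33 / 13437.50 = 56.20 mm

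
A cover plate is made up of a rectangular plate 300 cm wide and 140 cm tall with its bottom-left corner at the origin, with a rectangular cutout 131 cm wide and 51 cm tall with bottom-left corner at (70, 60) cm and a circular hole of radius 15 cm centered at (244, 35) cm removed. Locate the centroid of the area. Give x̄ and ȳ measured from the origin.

x̄ = 150.88 cm, ȳ = 67.72 cm

plate: A = 300 × 140 = 42000.00, centroid at (150.00, 70.00).
hole 1: A = −(131 × 51) = -6681.00, centroid at (135.50, 85.50).
hole 2: A = −π·15² = -706.86, centroid at (244.00, 35.00).
ΣA = 34612.14 cm², ΣAx̄ = 5222251.06 cm³, ΣAȳ = 2344034.46 cm³.
x̄ = 5222251.06/34612.14 = 150.88 cm; ȳ = 2344034.46/34612.14 = 67.72 cm.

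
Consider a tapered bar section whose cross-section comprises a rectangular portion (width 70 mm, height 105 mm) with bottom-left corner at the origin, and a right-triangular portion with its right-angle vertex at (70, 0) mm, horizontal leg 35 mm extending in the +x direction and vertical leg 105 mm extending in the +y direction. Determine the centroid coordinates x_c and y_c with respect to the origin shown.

x_c = 44.33 mm, y_c = 49.00 mm

rectangular portion: A = 70 × 105 = 7350.00, centroid at (35.00, 52.50).
triangular portion: A = ½·35·105 = 1837.50, centroid at (81.67, 35.00).
ΣA = 9187.50 mm², ΣAx_c = 407312.50 mm³, ΣAy_c = 450187.50 mm³.
x_c = 407312.50/9187.50 = 44.33 mm; y_c = 450187.50/9187.50 = 49.00 mm.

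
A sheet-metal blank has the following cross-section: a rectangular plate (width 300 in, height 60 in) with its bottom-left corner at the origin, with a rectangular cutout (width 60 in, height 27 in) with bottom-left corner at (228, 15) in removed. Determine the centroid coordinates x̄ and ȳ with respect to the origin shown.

plate: A = 300 × 60 = 18000.00, centroid at (150.00, 30.00).
hole: A = −(60 × 27) = -1620.00, centroid at (258.00, 28.50).
ΣA = 16380.00 in²
ΣAx̄ = (18000.00)(150.00) + (-1620.00)(258.00) = 2282040.00 in³
ΣAȳ = (18000.00)(30.00) + (-1620.00)(28.50) = 493830.00 in³
x̄ = 2282040.00 / 16380.00 = 139.32 in
ȳ = 493830.00 / 16380.00 = 30.15 in

x̄ = 139.32 in, ȳ = 30.15 in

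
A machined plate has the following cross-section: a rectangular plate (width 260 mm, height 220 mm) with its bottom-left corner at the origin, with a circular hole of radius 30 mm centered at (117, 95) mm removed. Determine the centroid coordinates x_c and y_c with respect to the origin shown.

x_c = 130.68 mm, y_c = 110.78 mm

plate: A = 260 × 220 = 57200.00, centroid at (130.00, 110.00).
hole: A = −π·30² = -2827.43, centroid at (117.00, 95.00).
ΣA = 54372.57 mm²
ΣAx_c = (57200.00)(130.00) + (-2827.43)(117.00) = 7105190.29 mm³
ΣAy_c = (57200.00)(110.00) + (-2827.43)(95.00) = 6023393.83 mm³
x_c = 7105190.29 / 54372.57 = 130.68 mm
y_c = 6023393.83 / 54372.57 = 110.78 mm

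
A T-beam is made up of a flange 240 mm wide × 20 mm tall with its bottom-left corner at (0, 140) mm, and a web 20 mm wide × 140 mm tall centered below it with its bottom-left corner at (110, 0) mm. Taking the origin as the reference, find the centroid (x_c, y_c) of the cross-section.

x_c = 120.00 mm, y_c = 120.53 mm

web: A = 20 × 140 = 2800.00, centroid at (120.00, 70.00).
flange: A = 240 × 20 = 4800.00, centroid at (120.00, 150.00).
ΣA = 7600.00 mm², ΣAx_c = 912000.00 mm³, ΣAy_c = 916000.00 mm³.
x_c = 912000.00/7600.00 = 120.00 mm; y_c = 916000.00/7600.00 = 120.53 mm.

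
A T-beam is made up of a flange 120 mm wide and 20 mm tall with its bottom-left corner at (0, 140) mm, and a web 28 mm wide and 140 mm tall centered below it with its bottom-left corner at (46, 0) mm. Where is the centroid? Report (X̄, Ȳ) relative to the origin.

Part | A | x̄ᵢ | ȳᵢ | A·x̄ᵢ | A·ȳᵢ
web | 3920.00 | 60.00 | 70.00 | 235200.00 | 274400.00
flange | 2400.00 | 60.00 | 150.00 | 144000.00 | 360000.00
Σ | 6320.00 |  |  | 379200.00 | 634400.00
X̄ = 379200.00 / 6320.00 = 60.00 mm
Ȳ = 634400.00 / 6320.00 = 100.38 mm

X̄ = 60.00 mm, Ȳ = 100.38 mm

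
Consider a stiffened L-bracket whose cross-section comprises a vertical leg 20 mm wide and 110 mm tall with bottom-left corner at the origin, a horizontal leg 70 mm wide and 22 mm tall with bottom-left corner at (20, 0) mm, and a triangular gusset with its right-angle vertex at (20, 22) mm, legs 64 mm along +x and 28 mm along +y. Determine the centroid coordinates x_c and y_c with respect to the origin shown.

x_c = 31.00 mm, y_c = 35.81 mm

vertical leg: A = 20 × 110 = 2200.00, centroid at (10.00, 55.00).
horizontal leg: A = 70 × 22 = 1540.00, centroid at (55.00, 11.00).
gusset: A = ½·64·28 = 896.00, centroid at (41.33, 31.33).
ΣA = 4636.00 mm², ΣAx_c = 143734.67 mm³, ΣAy_c = 166014.67 mm³.
x_c = 143734.67/4636.00 = 31.00 mm; y_c = 166014.67/4636.00 = 35.81 mm.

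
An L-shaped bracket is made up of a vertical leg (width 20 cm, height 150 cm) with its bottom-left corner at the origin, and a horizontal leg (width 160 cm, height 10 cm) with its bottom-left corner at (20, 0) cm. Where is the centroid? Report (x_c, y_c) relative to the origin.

Part | A | x̄ᵢ | ȳᵢ | A·x̄ᵢ | A·ȳᵢ
vertical leg | 3000.00 | 10.00 | 75.00 | 30000.00 | 225000.00
horizontal leg | 1600.00 | 100.00 | 5.00 | 160000.00 | 8000.00
Σ | 4600.00 |  |  | 190000.00 | 233000.00
x_c = 190000.00 / 4600.00 = 41.30 cm
y_c = 233000.00 / 4600.00 = 50.65 cm

x_c = 41.30 cm, y_c = 50.65 cm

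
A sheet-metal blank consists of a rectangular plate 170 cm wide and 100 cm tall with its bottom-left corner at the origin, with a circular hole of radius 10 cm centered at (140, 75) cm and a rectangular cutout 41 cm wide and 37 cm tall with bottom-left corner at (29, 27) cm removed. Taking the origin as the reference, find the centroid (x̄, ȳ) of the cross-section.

plate: A = 170 × 100 = 17000.00, centroid at (85.00, 50.00).
hole 1: A = −π·10² = -314.16, centroid at (140.00, 75.00).
hole 2: A = −(41 × 37) = -1517.00, centroid at (49.50, 45.50).
ΣA = 15168.84 cm², ΣAx̄ = 1325926.20 cm³, ΣAȳ = 757414.56 cm³.
x̄ = 1325926.20/15168.84 = 87.41 cm; ȳ = 757414.56/15168.84 = 49.93 cm.

x̄ = 87.41 cm, ȳ = 49.93 cm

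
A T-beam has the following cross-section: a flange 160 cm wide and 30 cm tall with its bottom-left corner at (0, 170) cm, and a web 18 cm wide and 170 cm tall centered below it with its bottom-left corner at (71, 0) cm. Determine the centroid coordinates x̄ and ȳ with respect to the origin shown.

x̄ = 80.00 cm, ȳ = 146.07 cm

web: A = 18 × 170 = 3060.00, centroid at (80.00, 85.00).
flange: A = 160 × 30 = 4800.00, centroid at (80.00, 185.00).
ΣA = 7860.00 cm²
ΣAx̄ = (3060.00)(80.00) + (4800.00)(80.00) = 628800.00 cm³
ΣAȳ = (3060.00)(85.00) + (4800.00)(185.00) = 1148100.00 cm³
x̄ = 628800.00 / 7860.00 = 80.00 cm
ȳ = 1148100.00 / 7860.00 = 146.07 cm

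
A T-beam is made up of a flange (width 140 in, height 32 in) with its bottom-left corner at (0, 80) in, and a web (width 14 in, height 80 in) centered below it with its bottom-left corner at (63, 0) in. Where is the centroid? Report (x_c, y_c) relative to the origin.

web: A = 14 × 80 = 1120.00, centroid at (70.00, 40.00).
flange: A = 140 × 32 = 4480.00, centroid at (70.00, 96.00).
ΣA = 5600.00 in²
ΣAx_c = (1120.00)(70.00) + (4480.00)(70.00) = 392000.00 in³
ΣAy_c = (1120.00)(40.00) + (4480.00)(96.00) = 474880.00 in³
x_c = 392000.00 / 5600.00 = 70.00 in
y_c = 474880.00 / 5600.00 = 84.80 in

x_c = 70.00 in, y_c = 84.80 in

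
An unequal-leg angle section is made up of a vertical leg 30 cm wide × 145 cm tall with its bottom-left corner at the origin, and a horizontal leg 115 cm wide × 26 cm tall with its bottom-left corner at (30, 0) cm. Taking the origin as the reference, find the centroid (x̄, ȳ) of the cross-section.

vertical leg: A = 30 × 145 = 4350.00, centroid at (15.00, 72.50).
horizontal leg: A = 115 × 26 = 2990.00, centroid at (87.50, 13.00).
ΣA = 7340.00 cm², ΣAx̄ = 326875.00 cm³, ΣAȳ = 354245.00 cm³.
x̄ = 326875.00/7340.00 = 44.53 cm; ȳ = 354245.00/7340.00 = 48.26 cm.

x̄ = 44.53 cm, ȳ = 48.26 cm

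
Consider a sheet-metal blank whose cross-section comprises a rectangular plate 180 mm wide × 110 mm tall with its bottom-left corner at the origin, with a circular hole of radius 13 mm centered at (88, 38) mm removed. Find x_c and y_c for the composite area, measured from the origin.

plate: A = 180 × 110 = 19800.00, centroid at (90.00, 55.00).
hole: A = −π·13² = -530.93, centroid at (88.00, 38.00).
ΣA = 19269.07 mm²
ΣAx_c = (19800.00)(90.00) + (-530.93)(88.00) = 1735278.23 mm³
ΣAy_c = (19800.00)(55.00) + (-530.93)(38.00) = 1068824.69 mm³
x_c = 1735278.23 / 19269.07 = 90.06 mm
y_c = 1068824.69 / 19269.07 = 55.47 mm

x_c = 90.06 mm, y_c = 55.47 mm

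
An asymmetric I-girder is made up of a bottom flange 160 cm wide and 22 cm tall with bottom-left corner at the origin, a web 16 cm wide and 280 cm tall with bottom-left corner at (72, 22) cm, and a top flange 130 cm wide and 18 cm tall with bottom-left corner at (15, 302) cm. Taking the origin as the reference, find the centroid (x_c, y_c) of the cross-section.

x_c = 80.00 cm, y_c = 144.32 cm

bottom flange: A = 160 × 22 = 3520.00, centroid at (80.00, 11.00).
web: A = 16 × 280 = 4480.00, centroid at (80.00, 162.00).
top flange: A = 130 × 18 = 2340.00, centroid at (80.00, 311.00).
ΣA = 10340.00 cm²
ΣAx_c = (3520.00)(80.00) + (4480.00)(80.00) + (2340.00)(80.00) = 827200.00 cm³
ΣAy_c = (3520.00)(11.00) + (4480.00)(162.00) + (2340.00)(311.00) = 1492220.00 cm³
x_c = 827200.00 / 10340.00 = 80.00 cm
y_c = 1492220.00 / 10340.00 = 144.32 cm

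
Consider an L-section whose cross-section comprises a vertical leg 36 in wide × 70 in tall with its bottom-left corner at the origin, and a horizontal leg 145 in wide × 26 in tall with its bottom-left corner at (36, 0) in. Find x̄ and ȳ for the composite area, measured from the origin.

vertical leg: A = 36 × 70 = 2520.00, centroid at (18.00, 35.00).
horizontal leg: A = 145 × 26 = 3770.00, centroid at (108.50, 13.00).
ΣA = 6290.00 in², ΣAx̄ = 454405.00 in³, ΣAȳ = 137210.00 in³.
x̄ = 454405.00/6290.00 = 72.24 in; ȳ = 137210.00/6290.00 = 21.81 in.

x̄ = 72.24 in, ȳ = 21.81 in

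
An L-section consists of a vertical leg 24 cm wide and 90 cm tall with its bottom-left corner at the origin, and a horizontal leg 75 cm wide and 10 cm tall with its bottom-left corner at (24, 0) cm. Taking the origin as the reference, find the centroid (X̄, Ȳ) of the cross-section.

X̄ = 24.76 cm, Ȳ = 34.69 cm

vertical leg: A = 24 × 90 = 2160.00, centroid at (12.00, 45.00).
horizontal leg: A = 75 × 10 = 750.00, centroid at (61.50, 5.00).
ΣA = 2910.00 cm², ΣAX̄ = 72045.00 cm³, ΣAȲ = 100950.00 cm³.
X̄ = 72045.00/2910.00 = 24.76 cm; Ȳ = 100950.00/2910.00 = 34.69 cm.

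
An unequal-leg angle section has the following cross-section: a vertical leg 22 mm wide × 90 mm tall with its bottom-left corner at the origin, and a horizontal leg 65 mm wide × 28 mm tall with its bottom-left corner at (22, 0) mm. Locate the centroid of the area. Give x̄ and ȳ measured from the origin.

x̄ = 31.83 mm, ȳ = 30.15 mm

vertical leg: A = 22 × 90 = 1980.00, centroid at (11.00, 45.00).
horizontal leg: A = 65 × 28 = 1820.00, centroid at (54.50, 14.00).
ΣA = 3800.00 mm²
ΣAx̄ = (1980.00)(11.00) + (1820.00)(54.50) = 120970.00 mm³
ΣAȳ = (1980.00)(45.00) + (1820.00)(14.00) = 114580.00 mm³
x̄ = 120970.00 / 3800.00 = 31.83 mm
ȳ = 114580.00 / 3800.00 = 30.15 mm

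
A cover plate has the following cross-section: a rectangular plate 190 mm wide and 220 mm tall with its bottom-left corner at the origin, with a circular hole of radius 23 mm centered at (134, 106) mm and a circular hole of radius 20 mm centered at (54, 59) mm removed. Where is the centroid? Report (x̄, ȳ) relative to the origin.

plate: A = 190 × 220 = 41800.00, centroid at (95.00, 110.00).
hole 1: A = −π·23² = -1661.90, centroid at (134.00, 106.00).
hole 2: A = −π·20² = -1256.64, centroid at (54.00, 59.00).
ΣA = 38881.46 mm², ΣAx̄ = 3680446.66 mm³, ΣAȳ = 4347696.75 mm³.
x̄ = 3680446.66/38881.46 = 94.66 mm; ȳ = 4347696.75/38881.46 = 111.82 mm.

x̄ = 94.66 mm, ȳ = 111.82 mm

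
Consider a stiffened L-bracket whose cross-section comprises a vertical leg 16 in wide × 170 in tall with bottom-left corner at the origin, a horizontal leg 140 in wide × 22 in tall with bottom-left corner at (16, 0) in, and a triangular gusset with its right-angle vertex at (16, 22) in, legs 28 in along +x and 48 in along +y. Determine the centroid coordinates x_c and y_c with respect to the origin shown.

x_c = 46.92 in, y_c = 44.90 in

vertical leg: A = 16 × 170 = 2720.00, centroid at (8.00, 85.00).
horizontal leg: A = 140 × 22 = 3080.00, centroid at (86.00, 11.00).
gusset: A = ½·28·48 = 672.00, centroid at (25.33, 38.00).
ΣA = 6472.00 in², ΣAx_c = 303664.00 in³, ΣAy_c = 290616.00 in³.
x_c = 303664.00/6472.00 = 46.92 in; y_c = 290616.00/6472.00 = 44.90 in.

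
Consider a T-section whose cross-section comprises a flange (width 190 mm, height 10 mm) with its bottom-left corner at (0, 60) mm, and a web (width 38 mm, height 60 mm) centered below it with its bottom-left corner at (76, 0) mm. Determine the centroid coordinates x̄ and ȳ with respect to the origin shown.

web: A = 38 × 60 = 2280.00, centroid at (95.00, 30.00).
flange: A = 190 × 10 = 1900.00, centroid at (95.00, 65.00).
ΣA = 4180.00 mm²
ΣAx̄ = (2280.00)(95.00) + (1900.00)(95.00) = 397100.00 mm³
ΣAȳ = (2280.00)(30.00) + (1900.00)(65.00) = 191900.00 mm³
x̄ = 397100.00 / 4180.00 = 95.00 mm
ȳ = 191900.00 / 4180.00 = 45.91 mm

x̄ = 95.00 mm, ȳ = 45.91 mm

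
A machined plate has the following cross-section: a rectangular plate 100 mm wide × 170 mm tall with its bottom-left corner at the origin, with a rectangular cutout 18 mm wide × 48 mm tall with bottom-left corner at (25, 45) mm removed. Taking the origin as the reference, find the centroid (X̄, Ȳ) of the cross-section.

X̄ = 50.86 mm, Ȳ = 85.86 mm

plate: A = 100 × 170 = 17000.00, centroid at (50.00, 85.00).
hole: A = −(18 × 48) = -864.00, centroid at (34.00, 69.00).
ΣA = 16136.00 mm², ΣAX̄ = 820624.00 mm³, ΣAȲ = 1385384.00 mm³.
X̄ = 820624.00/16136.00 = 50.86 mm; Ȳ = 1385384.00/16136.00 = 85.86 mm.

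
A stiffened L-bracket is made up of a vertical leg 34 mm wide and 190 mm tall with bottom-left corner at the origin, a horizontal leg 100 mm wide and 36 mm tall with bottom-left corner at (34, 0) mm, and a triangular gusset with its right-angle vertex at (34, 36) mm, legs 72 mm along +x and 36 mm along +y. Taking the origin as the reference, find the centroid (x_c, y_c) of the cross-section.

x_c = 42.92 mm, y_c = 65.23 mm

vertical leg: A = 34 × 190 = 6460.00, centroid at (17.00, 95.00).
horizontal leg: A = 100 × 36 = 3600.00, centroid at (84.00, 18.00).
gusset: A = ½·72·36 = 1296.00, centroid at (58.00, 48.00).
ΣA = 11356.00 mm², ΣAx_c = 487388.00 mm³, ΣAy_c = 740708.00 mm³.
x_c = 487388.00/11356.00 = 42.92 mm; y_c = 740708.00/11356.00 = 65.23 mm.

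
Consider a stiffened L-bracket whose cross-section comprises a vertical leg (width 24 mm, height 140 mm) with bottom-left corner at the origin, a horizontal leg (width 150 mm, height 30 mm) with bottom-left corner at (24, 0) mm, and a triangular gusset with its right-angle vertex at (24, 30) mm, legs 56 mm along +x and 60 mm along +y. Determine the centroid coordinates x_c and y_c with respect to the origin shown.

x_c = 58.44 mm, y_c = 40.53 mm

Part | A | x̄ᵢ | ȳᵢ | A·x̄ᵢ | A·ȳᵢ
vertical leg | 3360.00 | 12.00 | 70.00 | 40320.00 | 235200.00
horizontal leg | 4500.00 | 99.00 | 15.00 | 445500.00 | 67500.00
gusset | 1680.00 | 42.67 | 50.00 | 71680.00 | 84000.00
Σ | 9540.00 |  |  | 557500.00 | 386700.00
x_c = 557500.00 / 9540.00 = 58.44 mm
y_c = 386700.00 / 9540.00 = 40.53 mm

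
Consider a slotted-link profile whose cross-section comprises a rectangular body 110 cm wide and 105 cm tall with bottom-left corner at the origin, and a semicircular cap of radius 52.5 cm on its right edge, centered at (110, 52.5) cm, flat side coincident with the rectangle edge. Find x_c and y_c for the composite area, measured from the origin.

x_c = 76.07 cm, y_c = 52.50 cm

rectangular body: A = 110 × 105 = 11550.00, centroid at (55.00, 52.50).
semicircular end: A = ½π·52.5² = 4329.51, centroid at (132.28, 52.50).
ΣA = 15879.51 cm²
ΣAx_c = (11550.00)(55.00) + (4329.51)(132.28) = 1207964.56 cm³
ΣAy_c = (11550.00)(52.50) + (4329.51)(52.50) = 833674.14 cm³
x_c = 1207964.56 / 15879.51 = 76.07 cm
y_c = 833674.14 / 15879.51 = 52.50 cm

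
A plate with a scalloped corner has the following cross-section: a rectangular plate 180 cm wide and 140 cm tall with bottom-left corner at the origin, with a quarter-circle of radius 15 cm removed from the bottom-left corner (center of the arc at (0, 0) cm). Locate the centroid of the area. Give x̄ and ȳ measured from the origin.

plate: A = 180 × 140 = 25200.00, centroid at (90.00, 70.00).
removed quarter-circle: A = −¼π·15² = -176.71, centroid at (6.37, 6.37).
ΣA = 25023.29 cm²
ΣAx̄ = (25200.00)(90.00) + (-176.71)(6.37) = 2266875.00 cm³
ΣAȳ = (25200.00)(70.00) + (-176.71)(6.37) = 1762875.00 cm³
x̄ = 2266875.00 / 25023.29 = 90.59 cm
ȳ = 1762875.00 / 25023.29 = 70.45 cm

x̄ = 90.59 cm, ȳ = 70.45 cm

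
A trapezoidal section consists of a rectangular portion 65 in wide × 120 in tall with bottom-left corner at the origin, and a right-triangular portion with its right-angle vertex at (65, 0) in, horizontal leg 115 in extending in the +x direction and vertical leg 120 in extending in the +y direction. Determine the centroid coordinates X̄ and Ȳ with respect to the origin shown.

Part | A | x̄ᵢ | ȳᵢ | A·x̄ᵢ | A·ȳᵢ
rectangular portion | 7800.00 | 32.50 | 60.00 | 253500.00 | 468000.00
triangular portion | 6900.00 | 103.33 | 40.00 | 713000.00 | 276000.00
Σ | 14700.00 |  |  | 966500.00 | 744000.00
X̄ = 966500.00 / 14700.00 = 65.75 in
Ȳ = 744000.00 / 14700.00 = 50.61 in

X̄ = 65.75 in, Ȳ = 50.61 in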